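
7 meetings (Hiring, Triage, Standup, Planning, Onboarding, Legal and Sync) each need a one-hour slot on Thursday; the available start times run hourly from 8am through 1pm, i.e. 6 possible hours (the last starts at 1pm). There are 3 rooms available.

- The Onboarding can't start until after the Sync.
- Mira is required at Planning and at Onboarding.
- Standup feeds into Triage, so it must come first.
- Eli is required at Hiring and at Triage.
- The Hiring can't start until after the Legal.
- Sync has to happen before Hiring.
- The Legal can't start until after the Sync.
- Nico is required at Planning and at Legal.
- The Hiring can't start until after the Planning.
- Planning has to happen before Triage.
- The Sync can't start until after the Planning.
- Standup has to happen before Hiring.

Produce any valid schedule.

Standup in 8am; Onboarding in 10am; Legal in 10am; Sync in 9am; Planning in 8am; Hiring in 11am; Triage in 9am

Checking: Sync(9am) before Onboarding(10am); Sync(9am) before Hiring(11am); Standup(8am) before Triage(9am); Planning(8am) before Triage(9am); Legal(10am) before Hiring(11am); Sync(9am) before Legal(10am); Planning(8am) before Hiring(11am); Standup(8am) before Hiring(11am); Planning(8am) before Sync(9am); Planning(8am) != Onboarding(10am); Planning(8am) != Legal(10am); Hiring(11am) != Triage(9am); max 2 per hour (cap 3).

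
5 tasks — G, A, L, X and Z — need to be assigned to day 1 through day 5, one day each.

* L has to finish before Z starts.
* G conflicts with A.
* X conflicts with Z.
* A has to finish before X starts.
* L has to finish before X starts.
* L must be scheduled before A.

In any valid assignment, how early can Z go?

Precedence pushes Z to at least day 2.
Z at day 2 is achievable: A in day 2; L in day 1; Z in day 2; G in day 1; X in day 3.

day 2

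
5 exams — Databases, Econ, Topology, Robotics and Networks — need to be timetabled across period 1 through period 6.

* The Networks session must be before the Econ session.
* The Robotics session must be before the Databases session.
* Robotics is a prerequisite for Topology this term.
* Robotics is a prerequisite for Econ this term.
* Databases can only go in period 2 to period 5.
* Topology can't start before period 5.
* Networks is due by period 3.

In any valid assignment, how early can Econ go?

period 2

Precedence pushes Econ to at least period 2.
Econ at period 2 is achievable: Econ=period 2, Topology=period 5, Robotics=period 1, Networks=period 1, Databases=period 2.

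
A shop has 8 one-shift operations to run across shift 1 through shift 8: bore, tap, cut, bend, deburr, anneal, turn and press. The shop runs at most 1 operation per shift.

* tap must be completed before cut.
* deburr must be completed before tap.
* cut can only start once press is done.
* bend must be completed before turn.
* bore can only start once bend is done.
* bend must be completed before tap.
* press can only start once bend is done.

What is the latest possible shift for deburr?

Downstream work caps deburr at shift 6.
deburr at shift 6 is achievable: bend -> shift 1; press -> shift 2; anneal -> shift 5; deburr -> shift 6; bore -> shift 3; cut -> shift 8; tap -> shift 7; turn -> shift 4.

shift 6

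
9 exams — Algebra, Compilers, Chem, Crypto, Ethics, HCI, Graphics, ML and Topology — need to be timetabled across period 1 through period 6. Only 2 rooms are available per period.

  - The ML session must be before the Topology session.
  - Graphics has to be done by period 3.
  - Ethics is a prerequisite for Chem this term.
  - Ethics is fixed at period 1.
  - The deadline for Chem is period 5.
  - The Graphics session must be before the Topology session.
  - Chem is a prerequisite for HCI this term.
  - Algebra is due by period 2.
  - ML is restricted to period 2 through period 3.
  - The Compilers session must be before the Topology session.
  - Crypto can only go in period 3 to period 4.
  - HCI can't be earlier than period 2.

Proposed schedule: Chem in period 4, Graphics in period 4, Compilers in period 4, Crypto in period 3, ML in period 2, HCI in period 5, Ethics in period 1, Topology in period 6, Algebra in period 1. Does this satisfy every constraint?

No — it violates: Graphics has to be done by period 3

The ML session must be before the Topology session — holds.
Algebra is due by period 2 — holds.
Chem is a prerequisite for HCI this term — holds.
The Compilers session must be before the Topology session — holds.
Crypto can only go in period 3 to period 4 — holds.
Ethics is a prerequisite for Chem this term — holds.
Only 2 rooms are available per period — violated.
The deadline for Chem is period 5 — holds.
Ethics is fixed at period 1 — holds.
HCI can't be earlier than period 2 — holds.
Graphics has to be done by period 3 — violated.
The Graphics session must be before the Topology session — holds.
ML is restricted to period 2 through period 3 — holds.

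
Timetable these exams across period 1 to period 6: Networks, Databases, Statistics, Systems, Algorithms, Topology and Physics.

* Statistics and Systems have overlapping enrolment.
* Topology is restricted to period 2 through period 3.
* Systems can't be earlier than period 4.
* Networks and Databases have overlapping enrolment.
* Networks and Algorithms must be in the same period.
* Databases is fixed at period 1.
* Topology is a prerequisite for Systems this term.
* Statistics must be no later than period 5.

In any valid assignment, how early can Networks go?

Networks at period 2 is achievable: Networks in period 2; Systems in period 4; Physics in period 1; Topology in period 2; Databases in period 1; Algorithms in period 2; Statistics in period 1.
Nothing earlier works — the conflict constraints rule out every period before period 2.

period 2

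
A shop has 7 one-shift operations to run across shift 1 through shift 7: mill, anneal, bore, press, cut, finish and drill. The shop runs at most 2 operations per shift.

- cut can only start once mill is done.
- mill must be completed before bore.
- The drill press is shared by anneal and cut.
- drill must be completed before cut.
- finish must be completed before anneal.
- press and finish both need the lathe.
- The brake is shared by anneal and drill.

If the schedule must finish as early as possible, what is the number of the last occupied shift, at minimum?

shift 4

The precedence chain requires at least 2 distinct shifts.
With at most 2 per shift and 7 operations, at least 4 shifts are needed.
4 works (last occupied shift: shift 4): for example finish -> shift 2, bore -> shift 3, anneal -> shift 3, press -> shift 4, mill -> shift 1, drill -> shift 1, cut -> shift 2.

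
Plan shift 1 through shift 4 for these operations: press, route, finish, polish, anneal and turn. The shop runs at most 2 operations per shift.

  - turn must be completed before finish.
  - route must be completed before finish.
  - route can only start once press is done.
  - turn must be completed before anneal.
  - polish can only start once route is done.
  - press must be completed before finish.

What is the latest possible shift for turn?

Downstream work caps turn at shift 3.
turn at shift 3 is achievable: press=shift 1; route=shift 2; polish=shift 3; anneal=shift 4; turn=shift 3; finish=shift 4.

shift 3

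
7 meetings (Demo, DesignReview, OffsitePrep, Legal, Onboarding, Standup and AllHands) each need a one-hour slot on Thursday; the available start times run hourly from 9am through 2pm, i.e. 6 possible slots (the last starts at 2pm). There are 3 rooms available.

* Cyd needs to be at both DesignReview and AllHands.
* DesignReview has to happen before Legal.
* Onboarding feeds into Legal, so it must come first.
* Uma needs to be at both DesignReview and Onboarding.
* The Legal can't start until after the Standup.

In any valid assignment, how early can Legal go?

Precedence pushes Legal to at least 10am.
Legal at 11am is achievable: Onboarding -> 10am; AllHands -> 10am; DesignReview -> 9am; Demo -> 9am; Standup -> 9am; Legal -> 11am; OffsitePrep -> 10am.
Nothing earlier works — the conflict and capacity constraints rule out every slot before 11am.

11am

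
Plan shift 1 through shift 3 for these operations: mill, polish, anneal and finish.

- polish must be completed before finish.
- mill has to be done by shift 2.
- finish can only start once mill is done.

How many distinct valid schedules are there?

15

Splitting on mill: it can be shift 1 (9), shift 2 (6). Listing each branch's schedules as (polish, anneal, finish) by shift number:
mill=shift 1: (1,1,2) (1,1,3) (1,2,2) (1,2,3) (1,3,2) (1,3,3) (2,1,3) (2,2,3) (2,3,3) — 9.
mill=shift 2: (1,1,3) (1,2,3) (1,3,3) (2,1,3) (2,2,3) (2,3,3) — 6.
Summing: 9 + 6 = 15.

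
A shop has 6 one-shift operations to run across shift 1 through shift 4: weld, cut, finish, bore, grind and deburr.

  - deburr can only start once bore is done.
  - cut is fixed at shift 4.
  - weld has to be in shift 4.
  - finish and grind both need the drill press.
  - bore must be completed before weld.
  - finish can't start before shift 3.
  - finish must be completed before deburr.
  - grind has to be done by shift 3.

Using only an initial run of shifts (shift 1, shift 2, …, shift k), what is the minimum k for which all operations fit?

4

The precedence chain requires at least 2 distinct shifts.
weld can't be placed before shift 4, so the schedule must run through at least shift 4.
4 works (last occupied shift: shift 4): for example deburr in shift 4, finish in shift 3, bore in shift 1, weld in shift 4, grind in shift 1, cut in shift 4.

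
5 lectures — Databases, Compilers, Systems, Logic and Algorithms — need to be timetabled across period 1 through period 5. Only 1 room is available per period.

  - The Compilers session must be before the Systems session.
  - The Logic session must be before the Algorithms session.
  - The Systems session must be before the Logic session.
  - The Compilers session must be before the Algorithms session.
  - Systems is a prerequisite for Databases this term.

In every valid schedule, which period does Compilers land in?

Downstream work caps Compilers at period 2.
So Compilers is pinned to period 1.

period 1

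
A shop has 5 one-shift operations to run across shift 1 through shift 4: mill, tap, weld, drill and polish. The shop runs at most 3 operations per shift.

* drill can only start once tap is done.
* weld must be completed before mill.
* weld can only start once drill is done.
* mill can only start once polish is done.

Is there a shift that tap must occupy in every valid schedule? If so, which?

Downstream work caps tap at shift 1.
So tap is pinned to shift 1.

shift 1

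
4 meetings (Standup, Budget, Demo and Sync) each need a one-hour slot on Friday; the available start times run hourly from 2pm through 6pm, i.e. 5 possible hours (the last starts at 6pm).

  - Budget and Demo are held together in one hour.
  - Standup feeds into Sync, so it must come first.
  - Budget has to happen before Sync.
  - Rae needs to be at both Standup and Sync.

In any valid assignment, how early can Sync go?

Precedence pushes Sync to at least 3pm.
Sync at 3pm is achievable: Demo in 2pm, Standup in 2pm, Budget in 2pm, Sync in 3pm.

3pm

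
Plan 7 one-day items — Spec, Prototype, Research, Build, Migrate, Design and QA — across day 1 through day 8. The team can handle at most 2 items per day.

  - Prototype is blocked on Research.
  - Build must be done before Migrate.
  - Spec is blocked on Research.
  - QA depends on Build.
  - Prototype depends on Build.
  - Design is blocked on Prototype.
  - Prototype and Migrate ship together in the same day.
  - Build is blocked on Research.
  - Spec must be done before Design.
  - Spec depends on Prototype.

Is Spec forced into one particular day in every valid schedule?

Spec can be day 4 (e.g. QA -> day 4; Research -> day 1; Spec -> day 4; Design -> day 5; Migrate -> day 3; Prototype -> day 3; Build -> day 2) or day 5 (e.g. Research in day 1, Prototype in day 3, Spec in day 5, QA in day 4, Build in day 2, Migrate in day 3, Design in day 6).

No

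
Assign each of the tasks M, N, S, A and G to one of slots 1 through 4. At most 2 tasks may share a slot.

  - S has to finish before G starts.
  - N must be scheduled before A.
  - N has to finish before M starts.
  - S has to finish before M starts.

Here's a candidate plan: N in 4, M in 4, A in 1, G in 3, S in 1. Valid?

Invalid. N must be scheduled before A.

N must be scheduled before A — violated.
N has to finish before M starts — violated.
S has to finish before G starts — holds.
At most 2 tasks may share a slot — holds.
S has to finish before M starts — holds.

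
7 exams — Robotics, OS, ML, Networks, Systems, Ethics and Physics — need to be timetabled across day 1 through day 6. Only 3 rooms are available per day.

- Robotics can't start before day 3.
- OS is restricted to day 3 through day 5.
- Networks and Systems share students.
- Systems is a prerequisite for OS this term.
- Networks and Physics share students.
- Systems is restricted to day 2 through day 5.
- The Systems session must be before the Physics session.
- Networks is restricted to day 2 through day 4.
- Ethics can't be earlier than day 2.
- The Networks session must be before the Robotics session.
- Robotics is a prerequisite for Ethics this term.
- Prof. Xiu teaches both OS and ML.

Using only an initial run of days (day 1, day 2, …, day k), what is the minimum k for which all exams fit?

4

The precedence chain requires at least 3 distinct days.
With at most 3 per day and 7 exams, at least 3 days are needed.
Propagating the time windows through the other constraints, Ethics can't land before day 4, so the schedule must run through at least day 4.
4 works (last occupied day: day 4): for example Physics=day 4; ML=day 1; Ethics=day 4; Systems=day 3; OS=day 4; Robotics=day 3; Networks=day 2.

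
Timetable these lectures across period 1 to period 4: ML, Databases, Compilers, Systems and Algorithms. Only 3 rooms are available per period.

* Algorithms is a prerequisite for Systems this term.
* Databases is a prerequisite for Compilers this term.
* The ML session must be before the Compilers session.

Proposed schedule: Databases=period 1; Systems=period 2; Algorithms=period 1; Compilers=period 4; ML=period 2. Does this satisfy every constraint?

Only 3 rooms are available per period — holds.
Databases is a prerequisite for Compilers this term — holds.
Algorithms is a prerequisite for Systems this term — holds.
The ML session must be before the Compilers session — holds.

Yes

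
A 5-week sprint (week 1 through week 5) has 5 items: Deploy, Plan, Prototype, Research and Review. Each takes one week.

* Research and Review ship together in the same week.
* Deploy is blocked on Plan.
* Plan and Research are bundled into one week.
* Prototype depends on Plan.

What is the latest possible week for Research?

week 4

Research must be in the same week as Plan, which can't be after week 4, so Research is at most week 4.
Research at week 4 is achievable: Prototype in week 5; Review in week 4; Deploy in week 5; Research in week 4; Plan in week 4.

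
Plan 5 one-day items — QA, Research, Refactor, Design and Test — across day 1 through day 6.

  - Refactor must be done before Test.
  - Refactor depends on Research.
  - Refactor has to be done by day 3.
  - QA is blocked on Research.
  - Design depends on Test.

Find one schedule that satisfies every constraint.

QA=day 2, Refactor=day 2, Research=day 1, Test=day 3, Design=day 4

Checking: Research(day 1) before Refactor(day 2); Refactor(day 2) before Test(day 3); Research(day 1) before QA(day 2); Test(day 3) before Design(day 4); Refactor=day 2 in [day 1,day 3].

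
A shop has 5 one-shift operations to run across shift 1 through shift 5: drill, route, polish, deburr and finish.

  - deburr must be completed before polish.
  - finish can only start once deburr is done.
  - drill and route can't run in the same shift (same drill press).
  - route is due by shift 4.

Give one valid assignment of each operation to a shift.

route -> shift 1, finish -> shift 2, polish -> shift 2, drill -> shift 2, deburr -> shift 1

Checking: deburr(shift 1) before polish(shift 2); deburr(shift 1) before finish(shift 2); drill(shift 2) != route(shift 1); route=shift 1 in [shift 1,shift 4].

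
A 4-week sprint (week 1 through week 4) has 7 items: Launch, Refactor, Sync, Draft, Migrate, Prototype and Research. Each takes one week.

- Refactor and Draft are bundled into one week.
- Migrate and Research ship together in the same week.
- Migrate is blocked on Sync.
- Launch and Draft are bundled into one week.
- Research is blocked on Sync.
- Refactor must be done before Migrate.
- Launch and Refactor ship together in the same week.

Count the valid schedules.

56

Splitting on Launch: it can be week 1 (24), week 2 (20), week 3 (12). Listing each branch's schedules as (Refactor, Sync, Draft, Migrate, Prototype, Research) by week number:
Launch=week 1: (1,1,1,2,1,2) (1,1,1,2,2,2) (1,1,1,2,3,2) (1,1,1,2,4,2) (1,1,1,3,1,3) (1,1,1,3,2,3) (1,1,1,3,3,3) (1,1,1,3,4,3) (1,1,1,4,1,4) (1,1,1,4,2,4) (1,1,1,4,3,4) (1,1,1,4,4,4) (1,2,1,3,1,3) (1,2,1,3,2,3) (1,2,1,3,3,3) (1,2,1,3,4,3) (1,2,1,4,1,4) (1,2,1,4,2,4) (1,2,1,4,3,4) (1,2,1,4,4,4) (1,3,1,4,1,4) (1,3,1,4,2,4) (1,3,1,4,3,4) (1,3,1,4,4,4) — 24.
Launch=week 2: (2,1,2,3,1,3) (2,1,2,3,2,3) (2,1,2,3,3,3) (2,1,2,3,4,3) (2,1,2,4,1,4) (2,1,2,4,2,4) (2,1,2,4,3,4) (2,1,2,4,4,4) (2,2,2,3,1,3) (2,2,2,3,2,3) (2,2,2,3,3,3) (2,2,2,3,4,3) (2,2,2,4,1,4) (2,2,2,4,2,4) (2,2,2,4,3,4) (2,2,2,4,4,4) (2,3,2,4,1,4) (2,3,2,4,2,4) (2,3,2,4,3,4) (2,3,2,4,4,4) — 20.
Launch=week 3: (3,1,3,4,1,4) (3,1,3,4,2,4) (3,1,3,4,3,4) (3,1,3,4,4,4) (3,2,3,4,1,4) (3,2,3,4,2,4) (3,2,3,4,3,4) (3,2,3,4,4,4) (3,3,3,4,1,4) (3,3,3,4,2,4) (3,3,3,4,3,4) (3,3,3,4,4,4) — 12.
Summing: 24 + 20 + 12 = 56.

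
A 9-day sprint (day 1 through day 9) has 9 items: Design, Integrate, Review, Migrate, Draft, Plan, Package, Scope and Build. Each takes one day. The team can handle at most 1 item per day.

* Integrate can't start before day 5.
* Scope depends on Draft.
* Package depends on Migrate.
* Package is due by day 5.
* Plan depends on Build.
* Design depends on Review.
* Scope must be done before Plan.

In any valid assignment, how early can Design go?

Precedence pushes Design to at least day 2.
Design at day 2 is achievable: Review in day 1, Draft in day 6, Migrate in day 3, Integrate in day 5, Package in day 4, Plan in day 9, Build in day 8, Design in day 2, Scope in day 7.

day 2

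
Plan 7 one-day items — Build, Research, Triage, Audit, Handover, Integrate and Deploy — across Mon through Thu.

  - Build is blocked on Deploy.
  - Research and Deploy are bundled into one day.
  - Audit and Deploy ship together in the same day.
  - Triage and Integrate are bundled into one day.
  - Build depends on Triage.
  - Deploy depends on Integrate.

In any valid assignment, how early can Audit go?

Audit must be in the same day as Deploy, which can't be before Tue, so Audit is at least Tue; Audit must be in the same day as Deploy, which can't be after Wed, so Audit is at most Wed.
Audit at Tue is achievable: Research -> Tue; Integrate -> Mon; Deploy -> Tue; Handover -> Mon; Build -> Wed; Audit -> Tue; Triage -> Mon.

Tue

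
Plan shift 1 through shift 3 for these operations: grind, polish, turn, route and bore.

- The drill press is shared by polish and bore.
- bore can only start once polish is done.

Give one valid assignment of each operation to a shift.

polish=shift 1; route=shift 1; bore=shift 2; turn=shift 1; grind=shift 1

Checking: polish(shift 1) before bore(shift 2); polish(shift 1) != bore(shift 2).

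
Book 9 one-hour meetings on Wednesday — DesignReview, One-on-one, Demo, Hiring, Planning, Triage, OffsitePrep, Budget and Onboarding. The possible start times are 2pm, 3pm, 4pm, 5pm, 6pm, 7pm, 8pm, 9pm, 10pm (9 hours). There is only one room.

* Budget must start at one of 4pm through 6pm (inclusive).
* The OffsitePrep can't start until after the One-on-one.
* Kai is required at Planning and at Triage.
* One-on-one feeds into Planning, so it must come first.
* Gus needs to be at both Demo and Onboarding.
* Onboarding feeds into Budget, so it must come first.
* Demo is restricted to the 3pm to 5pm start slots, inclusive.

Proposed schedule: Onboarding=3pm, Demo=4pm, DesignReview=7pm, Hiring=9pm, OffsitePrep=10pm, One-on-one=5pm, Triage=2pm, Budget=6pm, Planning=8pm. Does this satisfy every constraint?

Yes

Gus needs to be at both Demo and Onboarding — holds.
Onboarding feeds into Budget, so it must come first — holds.
Demo is restricted to the 3pm to 5pm start slots, inclusive — holds.
Kai is required at Planning and at Triage — holds.
One-on-one feeds into Planning, so it must come first — holds.
There is only one room — holds.
Budget must start at one of 4pm through 6pm (inclusive) — holds.
The OffsitePrep can't start until after the One-on-one — holds.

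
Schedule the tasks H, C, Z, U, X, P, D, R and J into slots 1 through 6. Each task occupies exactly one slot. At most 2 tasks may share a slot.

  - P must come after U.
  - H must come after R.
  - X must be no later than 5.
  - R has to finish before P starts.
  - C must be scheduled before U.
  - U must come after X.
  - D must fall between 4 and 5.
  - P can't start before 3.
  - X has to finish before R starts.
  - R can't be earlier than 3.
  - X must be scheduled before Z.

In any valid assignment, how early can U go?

Precedence pushes U to at least 2; downstream work caps U at 5.
U at 2 is achievable: R in 3; Z in 2; U in 2; H in 5; J in 3; C in 1; X in 1; P in 4; D in 4.

2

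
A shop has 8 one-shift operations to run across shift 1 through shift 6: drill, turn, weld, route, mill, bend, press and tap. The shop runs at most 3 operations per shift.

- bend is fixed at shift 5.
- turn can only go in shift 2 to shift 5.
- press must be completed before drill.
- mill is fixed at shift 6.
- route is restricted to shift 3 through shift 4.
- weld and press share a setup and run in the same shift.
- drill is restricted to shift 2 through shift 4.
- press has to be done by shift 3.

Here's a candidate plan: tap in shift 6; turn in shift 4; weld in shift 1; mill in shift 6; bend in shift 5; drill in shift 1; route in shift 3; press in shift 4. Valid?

No. press must be completed before drill is not satisfied.

drill is restricted to shift 2 through shift 4 — violated.
route is restricted to shift 3 through shift 4 — holds.
press has to be done by shift 3 — violated.
press must be completed before drill — violated.
mill is fixed at shift 6 — holds.
The shop runs at most 3 operations per shift — holds.
turn can only go in shift 2 to shift 5 — holds.
weld and press share a setup and run in the same shift — violated.
bend is fixed at shift 5 — holds.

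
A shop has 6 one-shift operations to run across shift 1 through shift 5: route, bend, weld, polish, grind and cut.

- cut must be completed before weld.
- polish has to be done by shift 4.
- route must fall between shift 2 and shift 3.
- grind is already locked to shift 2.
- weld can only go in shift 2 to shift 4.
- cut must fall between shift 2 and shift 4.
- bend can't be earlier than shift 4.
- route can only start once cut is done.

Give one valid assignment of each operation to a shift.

cut=shift 2; polish=shift 1; route=shift 3; bend=shift 4; weld=shift 3; grind=shift 2

Checking: cut(shift 2) before weld(shift 3); cut(shift 2) before route(shift 3); cut=shift 2 in [shift 2,shift 4]; grind=shift 2 in [shift 2,shift 2]; route=shift 3 in [shift 2,shift 3]; polish=shift 1 in [shift 1,shift 4]; weld=shift 3 in [shift 2,shift 4]; bend=shift 4 in [shift 4,shift 5].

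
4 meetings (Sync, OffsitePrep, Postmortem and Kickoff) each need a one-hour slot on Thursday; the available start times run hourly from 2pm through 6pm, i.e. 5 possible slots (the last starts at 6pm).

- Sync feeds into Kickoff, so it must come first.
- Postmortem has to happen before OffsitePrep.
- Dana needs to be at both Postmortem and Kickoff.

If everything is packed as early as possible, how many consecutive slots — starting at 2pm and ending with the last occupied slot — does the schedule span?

2 slots

The precedence chain requires at least 2 distinct slots.
2 works (last occupied slot: 3pm): for example OffsitePrep -> 3pm, Sync -> 2pm, Postmortem -> 2pm, Kickoff -> 3pm.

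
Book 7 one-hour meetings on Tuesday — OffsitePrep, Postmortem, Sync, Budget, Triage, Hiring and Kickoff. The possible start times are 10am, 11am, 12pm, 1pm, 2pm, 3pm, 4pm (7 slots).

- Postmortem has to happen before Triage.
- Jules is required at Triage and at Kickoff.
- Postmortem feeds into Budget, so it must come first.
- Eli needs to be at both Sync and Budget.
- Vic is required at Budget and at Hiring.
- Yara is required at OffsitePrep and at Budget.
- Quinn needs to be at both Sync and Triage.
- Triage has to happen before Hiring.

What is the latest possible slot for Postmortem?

Downstream work caps Postmortem at 2pm.
Postmortem at 2pm is achievable: Triage=3pm, Kickoff=10am, Hiring=4pm, OffsitePrep=10am, Budget=3pm, Sync=10am, Postmortem=2pm.

2pm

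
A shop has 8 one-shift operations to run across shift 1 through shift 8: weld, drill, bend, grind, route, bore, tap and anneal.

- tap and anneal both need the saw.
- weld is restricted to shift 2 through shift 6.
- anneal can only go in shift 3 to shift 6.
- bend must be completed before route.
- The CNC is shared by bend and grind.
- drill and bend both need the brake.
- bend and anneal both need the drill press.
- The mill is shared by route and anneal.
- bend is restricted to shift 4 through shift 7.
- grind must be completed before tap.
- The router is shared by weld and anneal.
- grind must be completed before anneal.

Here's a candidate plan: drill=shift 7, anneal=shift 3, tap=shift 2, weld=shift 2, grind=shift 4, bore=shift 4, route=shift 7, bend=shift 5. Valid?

grind must be completed before anneal — violated.
weld is restricted to shift 2 through shift 6 — holds.
The router is shared by weld and anneal — holds.
tap and anneal both need the saw — holds.
The mill is shared by route and anneal — holds.
bend is restricted to shift 4 through shift 7 — holds.
grind must be completed before tap — violated.
anneal can only go in shift 3 to shift 6 — holds.
bend and anneal both need the drill press — holds.
The CNC is shared by bend and grind — holds.
bend must be completed before route — holds.
drill and bend both need the brake — holds.

Invalid. grind must be completed before tap.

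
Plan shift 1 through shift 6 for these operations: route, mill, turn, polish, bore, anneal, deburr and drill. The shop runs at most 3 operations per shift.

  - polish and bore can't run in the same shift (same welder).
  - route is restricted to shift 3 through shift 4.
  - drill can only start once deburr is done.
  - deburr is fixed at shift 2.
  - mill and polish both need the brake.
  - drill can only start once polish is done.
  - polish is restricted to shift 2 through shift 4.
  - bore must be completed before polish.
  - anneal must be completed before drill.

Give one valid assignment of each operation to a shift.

turn in shift 2, anneal in shift 1, deburr in shift 2, route in shift 3, mill in shift 1, bore in shift 1, drill in shift 3, polish in shift 2

Checking: deburr(shift 2) before drill(shift 3); bore(shift 1) before polish(shift 2); polish(shift 2) before drill(shift 3); anneal(shift 1) before drill(shift 3); polish(shift 2) != bore(shift 1); mill(shift 1) != polish(shift 2); deburr=shift 2 in [shift 2,shift 2]; polish=shift 2 in [shift 2,shift 4]; route=shift 3 in [shift 3,shift 4]; max 3 per shift (cap 3).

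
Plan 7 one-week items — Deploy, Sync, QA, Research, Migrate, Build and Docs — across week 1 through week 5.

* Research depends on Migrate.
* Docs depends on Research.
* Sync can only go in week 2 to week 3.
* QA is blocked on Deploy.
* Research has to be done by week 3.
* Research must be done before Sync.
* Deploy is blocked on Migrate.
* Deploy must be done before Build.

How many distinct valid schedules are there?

Splitting on Deploy: it can be week 2 (27), week 3 (12), week 4 (3). Listing each branch's schedules as (Sync, QA, Research, Migrate, Build, Docs) by week number:
Deploy=week 2: (3,3,2,1,3,3) (3,3,2,1,3,4) (3,3,2,1,3,5) (3,3,2,1,4,3) (3,3,2,1,4,4) (3,3,2,1,4,5) (3,3,2,1,5,3) (3,3,2,1,5,4) (3,3,2,1,5,5) (3,4,2,1,3,3) (3,4,2,1,3,4) (3,4,2,1,3,5) (3,4,2,1,4,3) (3,4,2,1,4,4) (3,4,2,1,4,5) (3,4,2,1,5,3) (3,4,2,1,5,4) (3,4,2,1,5,5) (3,5,2,1,3,3) (3,5,2,1,3,4) (3,5,2,1,3,5) (3,5,2,1,4,3) (3,5,2,1,4,4) (3,5,2,1,4,5) (3,5,2,1,5,3) (3,5,2,1,5,4) (3,5,2,1,5,5) — 27.
Deploy=week 3: (3,4,2,1,4,3) (3,4,2,1,4,4) (3,4,2,1,4,5) (3,4,2,1,5,3) (3,4,2,1,5,4) (3,4,2,1,5,5) (3,5,2,1,4,3) (3,5,2,1,4,4) (3,5,2,1,4,5) (3,5,2,1,5,3) (3,5,2,1,5,4) (3,5,2,1,5,5) — 12.
Deploy=week 4: (3,5,2,1,5,3) (3,5,2,1,5,4) (3,5,2,1,5,5) — 3.
Summing: 27 + 12 + 3 = 42.

42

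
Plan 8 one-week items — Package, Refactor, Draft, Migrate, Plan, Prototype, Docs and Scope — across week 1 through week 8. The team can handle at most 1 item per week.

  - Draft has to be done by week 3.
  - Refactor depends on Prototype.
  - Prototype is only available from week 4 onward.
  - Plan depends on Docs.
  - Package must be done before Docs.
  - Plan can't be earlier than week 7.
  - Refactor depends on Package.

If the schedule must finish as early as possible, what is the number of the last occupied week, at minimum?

week 8

The precedence chain requires at least 3 distinct weeks.
With at most 1 per week and 8 work items, at least 8 weeks are needed.
Plan can't be placed before week 7, so the schedule must run through at least week 7.
8 works (last occupied week: week 8): for example Docs in week 3, Refactor in week 5, Draft in week 1, Plan in week 7, Prototype in week 4, Scope in week 8, Migrate in week 6, Package in week 2.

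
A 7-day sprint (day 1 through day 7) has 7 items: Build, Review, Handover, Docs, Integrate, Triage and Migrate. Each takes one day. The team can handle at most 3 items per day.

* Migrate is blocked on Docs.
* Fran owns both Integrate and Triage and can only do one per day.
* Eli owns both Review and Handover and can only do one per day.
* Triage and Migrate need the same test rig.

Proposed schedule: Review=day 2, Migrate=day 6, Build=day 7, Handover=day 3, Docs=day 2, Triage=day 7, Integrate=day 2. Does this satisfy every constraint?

Valid

Eli owns both Review and Handover and can only do one per day — holds.
Fran owns both Integrate and Triage and can only do one per day — holds.
Triage and Migrate need the same test rig — holds.
Migrate is blocked on Docs — holds.
The team can handle at most 3 items per day — holds.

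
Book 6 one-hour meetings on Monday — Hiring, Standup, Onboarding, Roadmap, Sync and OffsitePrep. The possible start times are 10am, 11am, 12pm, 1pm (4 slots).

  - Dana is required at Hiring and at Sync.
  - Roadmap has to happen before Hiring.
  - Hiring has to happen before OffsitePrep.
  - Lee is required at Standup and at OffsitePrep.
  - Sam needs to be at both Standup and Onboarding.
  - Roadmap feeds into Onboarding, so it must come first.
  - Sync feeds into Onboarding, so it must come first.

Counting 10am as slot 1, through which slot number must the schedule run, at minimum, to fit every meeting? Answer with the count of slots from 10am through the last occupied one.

3

The precedence chain requires at least 3 distinct slots.
3 works (last occupied slot: 12pm): for example Sync=10am, Hiring=11am, Roadmap=10am, Standup=10am, OffsitePrep=12pm, Onboarding=11am.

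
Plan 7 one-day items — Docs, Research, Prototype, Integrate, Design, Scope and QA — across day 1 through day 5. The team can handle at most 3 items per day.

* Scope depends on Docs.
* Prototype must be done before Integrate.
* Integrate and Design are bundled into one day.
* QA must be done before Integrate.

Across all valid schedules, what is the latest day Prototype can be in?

Downstream work caps Prototype at day 4.
Prototype at day 4 is achievable: Research in day 1, Integrate in day 5, Prototype in day 4, Docs in day 1, Scope in day 2, Design in day 5, QA in day 1.

day 4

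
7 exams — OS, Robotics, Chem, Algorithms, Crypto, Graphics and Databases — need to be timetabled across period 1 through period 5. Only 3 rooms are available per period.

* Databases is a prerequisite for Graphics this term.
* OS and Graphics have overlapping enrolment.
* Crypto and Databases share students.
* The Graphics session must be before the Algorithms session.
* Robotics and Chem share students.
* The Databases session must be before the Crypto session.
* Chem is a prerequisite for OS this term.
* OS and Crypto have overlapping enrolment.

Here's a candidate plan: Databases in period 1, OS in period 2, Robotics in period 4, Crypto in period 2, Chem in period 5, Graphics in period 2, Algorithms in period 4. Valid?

The Graphics session must be before the Algorithms session — holds.
The Databases session must be before the Crypto session — holds.
Databases is a prerequisite for Graphics this term — holds.
Only 3 rooms are available per period — holds.
Crypto and Databases share students — holds.
Chem is a prerequisite for OS this term — violated.
Robotics and Chem share students — holds.
OS and Graphics have overlapping enrolment — violated.
OS and Crypto have overlapping enrolment — violated.

No. Chem is a prerequisite for OS this term is not satisfied.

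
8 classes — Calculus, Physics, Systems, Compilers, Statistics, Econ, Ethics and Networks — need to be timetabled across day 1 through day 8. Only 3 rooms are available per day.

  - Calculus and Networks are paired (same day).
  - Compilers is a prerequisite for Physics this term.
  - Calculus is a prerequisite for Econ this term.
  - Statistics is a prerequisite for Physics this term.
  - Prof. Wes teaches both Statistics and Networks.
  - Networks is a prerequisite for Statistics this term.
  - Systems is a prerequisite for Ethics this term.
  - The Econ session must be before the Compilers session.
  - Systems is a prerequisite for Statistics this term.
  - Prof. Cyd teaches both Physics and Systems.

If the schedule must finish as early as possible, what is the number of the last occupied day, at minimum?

The precedence chain requires at least 4 distinct days.
With at most 3 per day and 8 classes, at least 3 days are needed.
4 works (last occupied day: day 4): for example Compilers -> day 3; Networks -> day 1; Econ -> day 2; Calculus -> day 1; Systems -> day 1; Statistics -> day 2; Ethics -> day 2; Physics -> day 4.

day 4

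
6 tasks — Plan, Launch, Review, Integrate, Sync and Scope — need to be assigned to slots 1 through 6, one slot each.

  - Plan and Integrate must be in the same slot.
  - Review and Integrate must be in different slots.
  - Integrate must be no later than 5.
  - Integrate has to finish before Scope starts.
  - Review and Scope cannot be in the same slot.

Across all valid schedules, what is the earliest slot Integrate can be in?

1

Integrate's own window allows nothing later than 5.
Integrate at 1 is achievable: Launch=1, Sync=1, Integrate=1, Review=3, Scope=2, Plan=1.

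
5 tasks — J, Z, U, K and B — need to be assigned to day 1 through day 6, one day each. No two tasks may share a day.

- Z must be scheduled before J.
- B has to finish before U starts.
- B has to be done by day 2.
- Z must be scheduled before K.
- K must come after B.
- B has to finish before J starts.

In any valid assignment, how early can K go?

day 3

Precedence pushes K to at least day 2.
K at day 3 is achievable: U=day 5, Z=day 2, J=day 4, K=day 3, B=day 1.
Nothing earlier works — the capacity limit rule out every day before day 3.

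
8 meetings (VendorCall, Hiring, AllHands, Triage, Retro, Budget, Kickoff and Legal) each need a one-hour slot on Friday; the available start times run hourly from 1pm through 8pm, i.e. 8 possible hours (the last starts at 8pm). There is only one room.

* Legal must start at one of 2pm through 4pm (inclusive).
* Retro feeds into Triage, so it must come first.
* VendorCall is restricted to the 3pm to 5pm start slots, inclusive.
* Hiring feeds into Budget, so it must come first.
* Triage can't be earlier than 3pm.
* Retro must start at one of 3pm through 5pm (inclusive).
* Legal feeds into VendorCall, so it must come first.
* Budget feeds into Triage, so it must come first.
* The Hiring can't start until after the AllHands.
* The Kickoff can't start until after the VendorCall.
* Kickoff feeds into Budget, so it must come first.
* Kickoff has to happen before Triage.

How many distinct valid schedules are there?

Splitting on VendorCall: it can be 3pm (4), 4pm (4), 5pm (4). Listing each branch's schedules as (Hiring, AllHands, Triage, Retro, Budget, Kickoff, Legal):
VendorCall=3pm: (4pm,1pm,8pm,5pm,7pm,6pm,2pm) (5pm,1pm,8pm,4pm,7pm,6pm,2pm) (6pm,1pm,8pm,4pm,7pm,5pm,2pm) (6pm,1pm,8pm,5pm,7pm,4pm,2pm) — 4.
VendorCall=4pm: (2pm,1pm,8pm,5pm,7pm,6pm,3pm) (3pm,1pm,8pm,5pm,7pm,6pm,2pm) (5pm,1pm,8pm,3pm,7pm,6pm,2pm) (6pm,1pm,8pm,3pm,7pm,5pm,2pm) — 4.
VendorCall=5pm: (2pm,1pm,8pm,3pm,7pm,6pm,4pm) (2pm,1pm,8pm,4pm,7pm,6pm,3pm) (3pm,1pm,8pm,4pm,7pm,6pm,2pm) (4pm,1pm,8pm,3pm,7pm,6pm,2pm) — 4.
Summing: 4 + 4 + 4 = 12.

12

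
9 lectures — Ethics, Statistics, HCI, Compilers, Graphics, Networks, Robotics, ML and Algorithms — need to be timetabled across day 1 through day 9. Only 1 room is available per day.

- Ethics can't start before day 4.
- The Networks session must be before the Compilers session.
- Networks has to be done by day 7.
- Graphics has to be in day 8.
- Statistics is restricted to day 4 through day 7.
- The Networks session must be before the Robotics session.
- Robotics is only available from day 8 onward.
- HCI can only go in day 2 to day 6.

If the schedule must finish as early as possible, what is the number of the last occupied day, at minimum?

day 9

The precedence chain requires at least 2 distinct days.
With at most 1 per day and 9 lectures, at least 9 days are needed.
Graphics can't be placed before day 8, so the schedule must run through at least day 8.
9 works (last occupied day: day 9): for example Robotics in day 9; Statistics in day 4; Compilers in day 3; Graphics in day 8; Ethics in day 5; Algorithms in day 7; Networks in day 1; ML in day 6; HCI in day 2.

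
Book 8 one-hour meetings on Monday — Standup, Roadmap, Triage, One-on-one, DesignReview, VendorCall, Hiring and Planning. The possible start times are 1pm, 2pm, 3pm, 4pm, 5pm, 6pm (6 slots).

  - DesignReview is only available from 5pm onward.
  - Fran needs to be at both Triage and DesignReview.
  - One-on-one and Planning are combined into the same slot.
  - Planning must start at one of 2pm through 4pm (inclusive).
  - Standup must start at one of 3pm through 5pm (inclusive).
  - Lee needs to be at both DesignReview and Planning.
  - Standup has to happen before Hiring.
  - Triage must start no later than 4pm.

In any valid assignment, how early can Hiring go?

Precedence pushes Hiring to at least 4pm.
Hiring at 4pm is achievable: VendorCall -> 1pm; Standup -> 3pm; Roadmap -> 1pm; Triage -> 1pm; Planning -> 2pm; Hiring -> 4pm; DesignReview -> 5pm; One-on-one -> 2pm.

4pm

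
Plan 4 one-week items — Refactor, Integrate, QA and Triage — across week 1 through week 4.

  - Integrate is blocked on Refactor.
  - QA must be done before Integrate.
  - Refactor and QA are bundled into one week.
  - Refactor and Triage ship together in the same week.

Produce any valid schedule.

Triage in week 1, QA in week 1, Integrate in week 2, Refactor in week 1

Checking: QA(week 1) before Integrate(week 2); Refactor(week 1) before Integrate(week 2); Refactor = QA = week 1; Refactor = Triage = week 1.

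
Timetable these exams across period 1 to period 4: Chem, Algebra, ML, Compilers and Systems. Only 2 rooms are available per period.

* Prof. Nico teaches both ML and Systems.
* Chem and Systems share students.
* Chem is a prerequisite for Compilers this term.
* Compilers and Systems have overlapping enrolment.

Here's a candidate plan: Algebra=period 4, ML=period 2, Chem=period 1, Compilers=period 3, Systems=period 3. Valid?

No. Compilers and Systems have overlapping enrolment is not satisfied.

Chem and Systems share students — holds.
Chem is a prerequisite for Compilers this term — holds.
Only 2 rooms are available per period — holds.
Compilers and Systems have overlapping enrolment — violated.
Prof. Nico teaches both ML and Systems — holds.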